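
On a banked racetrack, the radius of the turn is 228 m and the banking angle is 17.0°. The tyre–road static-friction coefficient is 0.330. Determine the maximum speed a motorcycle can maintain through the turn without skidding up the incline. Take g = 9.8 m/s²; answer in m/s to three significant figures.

39.7 m/s

At the maximum speed, friction acts down the slope at its limiting value f = μN. Radially (horizontal, toward centre): N sinθ + μN cosθ = mv²/r. Vertically: N cosθ − μN sinθ = mg.
Dividing: v² = r g (sinθ + μcosθ)/(cosθ − μsinθ).
sinθ + μcosθ = 0.2924 + 0.330×0.9563 = 0.6080; cosθ − μsinθ = 0.9563 − 0.330×0.2924 = 0.8598.
v² = 228 × 9.8 × 0.6080/0.8598 = 1580 m²/s², so v = 39.75 m/s.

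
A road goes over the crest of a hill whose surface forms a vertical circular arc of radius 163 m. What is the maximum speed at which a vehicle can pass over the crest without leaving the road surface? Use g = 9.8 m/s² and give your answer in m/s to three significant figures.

At the crest the centre of the circle is below the vehicle, so the net downward (centripetal) force is mg − N = mv²/r.
The vehicle leaves the road when N → 0, giving v_max = √(g r) = √(9.8 × 163) = 39.97 m/s.

40.0 m/s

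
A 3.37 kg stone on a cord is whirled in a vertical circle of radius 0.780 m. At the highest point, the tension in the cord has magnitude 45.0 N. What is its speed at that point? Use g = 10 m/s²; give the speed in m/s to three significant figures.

4.27 m/s

At the top, T + mg = mv²/r, so v = √(r(T/m + g)) = √(0.780 × (45.0/3.37 + 10.0)) = √(0.780 × 23.35) = √18.22 = 4.268 m/s.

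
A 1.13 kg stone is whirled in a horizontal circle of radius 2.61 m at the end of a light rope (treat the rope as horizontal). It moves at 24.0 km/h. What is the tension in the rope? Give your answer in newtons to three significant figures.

19.2 N

v = 24.0 km/h = 24.0/3.6 = 6.667 m/s.
The tension is the only horizontal force, so it supplies the full centripetal force: T = m v²/r = 1.13 × (6.667)²/2.61 = 1.13 × 44.44/2.61 = 19.24 N.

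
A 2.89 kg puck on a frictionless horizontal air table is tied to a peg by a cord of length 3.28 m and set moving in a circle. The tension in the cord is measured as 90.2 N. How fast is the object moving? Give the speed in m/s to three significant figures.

T = m v²/r ⇒ v = √(T r / m) = √(90.2 × 3.28 / 2.89) = √102.4 = 10.12 m/s.

10.1 m/s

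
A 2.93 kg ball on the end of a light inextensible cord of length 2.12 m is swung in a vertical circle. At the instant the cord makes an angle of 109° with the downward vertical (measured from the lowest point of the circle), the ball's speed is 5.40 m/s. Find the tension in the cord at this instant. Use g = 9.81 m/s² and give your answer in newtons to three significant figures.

30.9 N

Take the radial direction toward the centre of the circle as positive. The component of the weight along the string toward the centre is −mg cos φ (φ measured from the bottom), so Newton's second law along the string gives T − mg cos φ = m v²/r.
cos 109° = -0.3256, so T = m(v²/r + g cos φ) = 2.93 × ((5.40)²/2.12 + 9.81 × -0.3256) = 2.93 × (13.75 + (-3.194)) = 2.93 × 10.56 = 30.94 N.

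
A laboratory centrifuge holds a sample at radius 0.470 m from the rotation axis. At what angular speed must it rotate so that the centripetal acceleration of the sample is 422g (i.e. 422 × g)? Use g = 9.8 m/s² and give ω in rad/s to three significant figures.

93.8 rad/s

Centripetal acceleration a_c = ω²r. Setting ω²r = 422g:
ω = √(422g / r) = √(422 × 9.8 / 0.470) = √8799 = 93.80 rad/s.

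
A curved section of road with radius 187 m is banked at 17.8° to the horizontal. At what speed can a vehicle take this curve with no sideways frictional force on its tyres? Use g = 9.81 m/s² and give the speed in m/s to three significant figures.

On a frictionless banked curve, N sinθ = mv²/r and N cosθ = mg, so tanθ = v²/(rg).
v = √(r g tanθ) = √(187 × 9.81 × tan 17.8°) = √(187 × 9.81 × 0.3211) = √589.0 = 24.27 m/s.

24.3 m/s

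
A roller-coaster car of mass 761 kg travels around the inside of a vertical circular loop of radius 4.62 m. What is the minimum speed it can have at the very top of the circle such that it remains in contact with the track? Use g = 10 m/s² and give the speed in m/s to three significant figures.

6.80 m/s

At the top, both weight mg and N point toward the centre: N + mg = mv²/r.
At minimum speed N → 0, so mg = mv_min²/r ⇒ v_min = √(g r) = √(10.0 × 4.62) = 6.797 m/s.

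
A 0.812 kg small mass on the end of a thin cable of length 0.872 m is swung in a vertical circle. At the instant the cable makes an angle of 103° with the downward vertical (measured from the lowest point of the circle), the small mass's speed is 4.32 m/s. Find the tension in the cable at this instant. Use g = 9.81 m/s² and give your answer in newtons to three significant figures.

Take the radial direction toward the centre of the circle as positive. The component of the weight along the string toward the centre is −mg cos φ (φ measured from the bottom), so Newton's second law along the string gives T − mg cos φ = m v²/r.
cos 103° = -0.2250, so T = m(v²/r + g cos φ) = 0.812 × ((4.32)²/0.872 + 9.81 × -0.2250) = 0.812 × (21.40 + (-2.207)) = 0.812 × 19.20 = 15.59 N.

15.6 N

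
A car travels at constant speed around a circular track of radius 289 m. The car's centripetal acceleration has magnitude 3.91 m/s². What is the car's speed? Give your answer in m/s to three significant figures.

33.6 m/s

a_c = v²/r ⇒ v = √(a_c · r) = √(3.91 × 289) = √1130 = 33.62 m/s.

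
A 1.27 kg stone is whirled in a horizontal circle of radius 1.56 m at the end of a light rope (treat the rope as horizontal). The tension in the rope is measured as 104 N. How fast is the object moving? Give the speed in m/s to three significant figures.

11.3 m/s

T = m v²/r ⇒ v = √(T r / m) = √(104 × 1.56 / 1.27) = √127.7 = 11.30 m/s.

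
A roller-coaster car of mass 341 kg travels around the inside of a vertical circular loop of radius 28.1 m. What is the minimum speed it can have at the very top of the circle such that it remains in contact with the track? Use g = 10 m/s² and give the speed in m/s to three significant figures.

At the highest point the centre is directly below, so both the weight and N act inward: N + mg = mv²/r.
At minimum speed N → 0, so mg = mv_min²/r ⇒ v_min = √(g r) = √(10.0 × 28.1) = 16.76 m/s.

16.8 m/s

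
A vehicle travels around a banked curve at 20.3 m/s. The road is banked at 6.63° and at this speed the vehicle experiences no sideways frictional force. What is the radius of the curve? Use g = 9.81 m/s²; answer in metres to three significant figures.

Frictionless banking: tanθ = v²/(rg), so r = v²/(g tanθ).
r = (20.3)²/(9.81 × tan 6.63°) = 412.1/(9.81 × 0.1162) = 412.1/1.140 = 361.4 m.

361 m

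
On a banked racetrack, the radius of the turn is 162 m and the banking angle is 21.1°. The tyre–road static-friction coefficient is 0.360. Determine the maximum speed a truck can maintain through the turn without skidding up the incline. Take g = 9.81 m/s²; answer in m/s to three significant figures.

At the maximum speed, friction acts down the slope at its limiting value f = μN. Radially (horizontal, toward centre): N sinθ + μN cosθ = mv²/r. Vertically: N cosθ − μN sinθ = mg.
Dividing: v² = r g (sinθ + μcosθ)/(cosθ − μsinθ).
sinθ + μcosθ = 0.3600 + 0.360×0.9330 = 0.6959; cosθ − μsinθ = 0.9330 − 0.360×0.3600 = 0.8034.
v² = 162 × 9.81 × 0.6959/0.8034 = 1377 m²/s², so v = 37.10 m/s.

37.1 m/s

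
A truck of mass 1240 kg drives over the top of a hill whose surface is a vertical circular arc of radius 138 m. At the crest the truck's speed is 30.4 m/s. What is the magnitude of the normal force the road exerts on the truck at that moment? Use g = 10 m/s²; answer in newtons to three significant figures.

4100 N

At the crest the centripetal acceleration points downward (toward the centre of the arc), so mg − N = mv²/r.
N = m(g − v²/r) = 1240 × (10.0 − (30.4)²/138) = 1240 × (10.0 − 6.697) = 1240 × 3.303 = 4096 N.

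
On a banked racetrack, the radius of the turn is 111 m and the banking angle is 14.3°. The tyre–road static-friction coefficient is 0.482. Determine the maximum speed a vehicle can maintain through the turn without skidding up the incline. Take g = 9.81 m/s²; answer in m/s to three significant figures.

At the maximum speed, friction acts down the slope at its limiting value f = μN. Radially (horizontal, toward centre): N sinθ + μN cosθ = mv²/r. Vertically: N cosθ − μN sinθ = mg.
Dividing: v² = r g (sinθ + μcosθ)/(cosθ − μsinθ).
sinθ + μcosθ = 0.2470 + 0.482×0.9690 = 0.7141; cosθ − μsinθ = 0.9690 − 0.482×0.2470 = 0.8500.
v² = 111 × 9.81 × 0.7141/0.8500 = 914.8 m²/s², so v = 30.25 m/s.

30.2 m/s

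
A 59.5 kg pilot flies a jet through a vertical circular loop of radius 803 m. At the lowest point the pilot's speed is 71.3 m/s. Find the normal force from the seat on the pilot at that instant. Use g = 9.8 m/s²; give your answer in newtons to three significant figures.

960 N

At the lowest point, N points up (toward the centre) and the weight mg points down (away from the centre), so the net inward force is N − mg = mv²/r.
N = m(v²/r + g) = 59.5 × ((71.3)²/803 + 9.8) = 59.5 × (6.331 + 9.8) = 59.5 × 16.13 = 959.8 N.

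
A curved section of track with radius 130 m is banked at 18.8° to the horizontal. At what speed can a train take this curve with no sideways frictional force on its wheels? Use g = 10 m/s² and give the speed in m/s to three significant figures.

21.0 m/s

On a frictionless banked curve, N sinθ = mv²/r and N cosθ = mg, so tanθ = v²/(rg).
v = √(r g tanθ) = √(130 × 10.0 × tan 18.8°) = √(130 × 10.0 × 0.3404) = √442.6 = 21.04 m/s.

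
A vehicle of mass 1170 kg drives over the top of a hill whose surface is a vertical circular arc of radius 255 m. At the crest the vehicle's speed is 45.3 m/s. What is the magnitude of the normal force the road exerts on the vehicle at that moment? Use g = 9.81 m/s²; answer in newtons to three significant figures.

2060 N

At the crest the centripetal acceleration points downward (toward the centre of the arc), so mg − N = mv²/r.
N = m(g − v²/r) = 1170 × (9.81 − (45.3)²/255) = 1170 × (9.81 − 8.047) = 1170 × 1.763 = 2062 N.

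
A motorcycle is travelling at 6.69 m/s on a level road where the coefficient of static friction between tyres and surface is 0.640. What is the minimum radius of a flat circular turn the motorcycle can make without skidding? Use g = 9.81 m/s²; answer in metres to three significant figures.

7.13 m

At the limit, μ_s m g = m v²/r, so r_min = v²/(μ_s g) = (6.69)²/(0.640 × 9.81) = 44.76/6.278 = 7.129 m.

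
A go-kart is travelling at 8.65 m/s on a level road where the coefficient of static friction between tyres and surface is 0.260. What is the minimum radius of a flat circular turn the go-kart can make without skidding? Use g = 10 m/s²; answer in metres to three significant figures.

At the limit, μ_s m g = m v²/r, so r_min = v²/(μ_s g) = (8.65)²/(0.260 × 10.0) = 74.82/2.600 = 28.78 m.

28.8 m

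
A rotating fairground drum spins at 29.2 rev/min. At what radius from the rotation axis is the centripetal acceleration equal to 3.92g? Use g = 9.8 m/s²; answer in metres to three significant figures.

ω = 29.2 rev/min × 2π/60 = 3.058 rad/s.
a_c = ω²r = 3.92g ⇒ r = 3.92 × 9.8 / (3.058)² = 38.42/9.350 = 4.109 m.

4.11 m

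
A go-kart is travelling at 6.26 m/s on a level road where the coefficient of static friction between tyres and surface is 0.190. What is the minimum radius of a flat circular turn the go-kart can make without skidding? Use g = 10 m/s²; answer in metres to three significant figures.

At the limit, μ_s m g = m v²/r, so r_min = v²/(μ_s g) = (6.26)²/(0.190 × 10.0) = 39.19/1.900 = 20.63 m.

20.6 m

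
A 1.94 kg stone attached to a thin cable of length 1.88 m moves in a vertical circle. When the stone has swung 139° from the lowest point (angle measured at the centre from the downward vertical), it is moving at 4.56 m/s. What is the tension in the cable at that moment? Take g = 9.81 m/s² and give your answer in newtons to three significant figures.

7.09 N

Take the radial direction toward the centre of the circle as positive. The component of the weight along the string toward the centre is −mg cos φ (φ measured from the bottom), so Newton's second law along the string gives T − mg cos φ = m v²/r.
cos 139° = -0.7547, so T = m(v²/r + g cos φ) = 1.94 × ((4.56)²/1.88 + 9.81 × -0.7547) = 1.94 × (11.06 + (-7.404)) = 1.94 × 3.657 = 7.094 N.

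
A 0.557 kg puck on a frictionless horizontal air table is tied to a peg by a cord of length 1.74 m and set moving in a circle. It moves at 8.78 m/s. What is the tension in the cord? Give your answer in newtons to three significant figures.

24.7 N

The tension is the only horizontal force, so it supplies the full centripetal force: T = m v²/r = 0.557 × (8.780)²/1.74 = 0.557 × 77.09/1.74 = 24.68 N.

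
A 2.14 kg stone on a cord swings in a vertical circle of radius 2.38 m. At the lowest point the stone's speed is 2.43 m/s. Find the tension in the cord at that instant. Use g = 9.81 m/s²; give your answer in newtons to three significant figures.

At the lowest point, T points up (toward the centre) and the weight mg points down (away from the centre), so the net inward force is T − mg = mv²/r.
T = m(v²/r + g) = 2.14 × ((2.43)²/2.38 + 9.81) = 2.14 × (2.481 + 9.81) = 2.14 × 12.29 = 26.30 N.

26.3 N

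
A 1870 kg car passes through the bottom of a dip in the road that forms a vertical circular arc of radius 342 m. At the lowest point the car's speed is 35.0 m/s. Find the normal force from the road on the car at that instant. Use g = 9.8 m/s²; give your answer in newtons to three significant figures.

At the lowest point, N points up (toward the centre) and the weight mg points down (away from the centre), so the net inward force is N − mg = mv²/r.
N = m(v²/r + g) = 1870 × ((35.0)²/342 + 9.8) = 1870 × (3.582 + 9.8) = 1870 × 13.38 = 25020 N.

25000 N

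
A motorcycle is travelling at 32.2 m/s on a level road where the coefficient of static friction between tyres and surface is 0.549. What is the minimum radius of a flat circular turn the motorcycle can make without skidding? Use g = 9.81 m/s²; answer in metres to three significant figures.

At the limit, μ_s m g = m v²/r, so r_min = v²/(μ_s g) = (32.2)²/(0.549 × 9.81) = 1037/5.386 = 192.5 m.

193 m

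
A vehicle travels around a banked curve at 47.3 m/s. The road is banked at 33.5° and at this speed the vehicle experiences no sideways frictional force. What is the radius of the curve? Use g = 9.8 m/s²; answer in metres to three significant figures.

Frictionless banking: tanθ = v²/(rg), so r = v²/(g tanθ).
r = (47.3)²/(9.8 × tan 33.5°) = 2237/(9.8 × 0.6619) = 2237/6.486 = 344.9 m.

345 m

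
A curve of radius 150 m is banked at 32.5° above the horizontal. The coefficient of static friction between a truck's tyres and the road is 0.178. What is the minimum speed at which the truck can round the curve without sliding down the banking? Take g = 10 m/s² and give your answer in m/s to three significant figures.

At the minimum speed, friction acts up the slope at its limiting value f = μN. Radially (horizontal, toward centre): N sinθ − μN cosθ = mv²/r. Vertically: N cosθ + μN sinθ = mg.
Dividing: v² = r g (sinθ − μcosθ)/(cosθ + μsinθ).
sinθ − μcosθ = 0.5373 − 0.178×0.8434 = 0.3872; cosθ + μsinθ = 0.8434 + 0.178×0.5373 = 0.9390.
v² = 150 × 10.0 × 0.3872/0.9390 = 618.5 m²/s², so v = 24.87 m/s.

24.9 m/s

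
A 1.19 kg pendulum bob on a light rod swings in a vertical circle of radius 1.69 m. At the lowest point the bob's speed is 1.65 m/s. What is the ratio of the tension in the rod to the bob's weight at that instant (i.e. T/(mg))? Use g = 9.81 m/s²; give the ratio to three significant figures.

At the bottom, T − mg = mv²/r, so T = m(v²/r + g) and T/(mg) = v²/(rg) + 1 = (1.65)²/(1.69 × 9.81) + 1 = 0.1642 + 1 = 1.164.

1.16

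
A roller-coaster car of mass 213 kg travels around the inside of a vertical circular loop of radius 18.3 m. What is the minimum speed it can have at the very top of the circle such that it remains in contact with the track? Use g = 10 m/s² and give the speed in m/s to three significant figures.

At the highest point the centre is directly below, so both the weight and N act inward: N + mg = mv²/r.
At minimum speed N → 0, so mg = mv_min²/r ⇒ v_min = √(g r) = √(10.0 × 18.3) = 13.53 m/s.

13.5 m/s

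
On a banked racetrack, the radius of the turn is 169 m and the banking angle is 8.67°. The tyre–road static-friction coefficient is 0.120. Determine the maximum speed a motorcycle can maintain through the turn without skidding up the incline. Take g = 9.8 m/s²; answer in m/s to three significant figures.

21.4 m/s

At the maximum speed, friction acts down the slope at its limiting value f = μN. Radially (horizontal, toward centre): N sinθ + μN cosθ = mv²/r. Vertically: N cosθ − μN sinθ = mg.
Dividing: v² = r g (sinθ + μcosθ)/(cosθ − μsinθ).
sinθ + μcosθ = 0.1507 + 0.120×0.9886 = 0.2694; cosθ − μsinθ = 0.9886 − 0.120×0.1507 = 0.9705.
v² = 169 × 9.8 × 0.2694/0.9705 = 459.7 m²/s², so v = 21.44 m/s.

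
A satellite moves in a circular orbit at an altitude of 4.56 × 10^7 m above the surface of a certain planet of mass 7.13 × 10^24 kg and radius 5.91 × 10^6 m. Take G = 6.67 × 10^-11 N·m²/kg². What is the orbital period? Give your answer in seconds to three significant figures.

r = R + h = 5.91 × 10^6 + 4.56 × 10^7 = 5.151 × 10^7 m. Gravity provides the centripetal force: G M m / r² = m v² / r ⇒ v = √(GM/r) = 3039 m/s.
T = 2πr/v = 2π × 5.151 × 10^7 / 3039 = 106500 s.

107000 s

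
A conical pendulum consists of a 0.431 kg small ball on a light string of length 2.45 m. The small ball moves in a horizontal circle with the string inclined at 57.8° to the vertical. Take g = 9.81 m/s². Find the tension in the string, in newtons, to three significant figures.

7.93 N

Vertically the bob has no acceleration, so T cosθ = mg.
T = mg/cosθ = 0.431 × 9.81 / cos 57.8° = 4.228/0.5329 = 7.935 N.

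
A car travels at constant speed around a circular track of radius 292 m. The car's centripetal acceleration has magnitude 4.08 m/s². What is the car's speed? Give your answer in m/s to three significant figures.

34.5 m/s

a_c = v²/r ⇒ v = √(a_c · r) = √(4.08 × 292) = √1191 = 34.52 m/s.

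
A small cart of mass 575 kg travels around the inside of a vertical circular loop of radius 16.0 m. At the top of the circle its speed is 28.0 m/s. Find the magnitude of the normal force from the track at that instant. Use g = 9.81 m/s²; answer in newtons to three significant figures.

At the top, both N and the weight mg point inward (toward the centre), so N + mg = mv²/r.
N = m(v²/r − g) = 575 × ((28.0)²/16.0 − 9.81) = 575 × (49.00 − 9.81) = 575 × 39.19 = 22530 N.

22500 N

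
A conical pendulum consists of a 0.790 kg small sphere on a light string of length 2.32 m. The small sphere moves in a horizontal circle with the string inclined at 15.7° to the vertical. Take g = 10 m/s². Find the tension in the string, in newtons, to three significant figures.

Vertically the bob has no acceleration, so T cosθ = mg.
T = mg/cosθ = 0.790 × 10.0 / cos 15.7° = 7.900/0.9627 = 8.206 N.

8.21 N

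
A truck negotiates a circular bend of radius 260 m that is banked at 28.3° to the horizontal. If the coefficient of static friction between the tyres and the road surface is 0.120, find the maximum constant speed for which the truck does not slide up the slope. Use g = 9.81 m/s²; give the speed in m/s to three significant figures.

42.4 m/s

At the maximum speed, friction acts down the slope at its limiting value f = μN. Radially (horizontal, toward centre): N sinθ + μN cosθ = mv²/r. Vertically: N cosθ − μN sinθ = mg.
Dividing: v² = r g (sinθ + μcosθ)/(cosθ − μsinθ).
sinθ + μcosθ = 0.4741 + 0.120×0.8805 = 0.5797; cosθ − μsinθ = 0.8805 − 0.120×0.4741 = 0.8236.
v² = 260 × 9.81 × 0.5797/0.8236 = 1795 m²/s², so v = 42.37 m/s.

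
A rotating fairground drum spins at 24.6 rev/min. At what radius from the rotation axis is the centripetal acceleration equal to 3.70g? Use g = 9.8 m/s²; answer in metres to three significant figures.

5.46 m

ω = 24.6 rev/min × 2π/60 = 2.576 rad/s.
a_c = ω²r = 3.70g ⇒ r = 3.70 × 9.8 / (2.576)² = 36.26/6.636 = 5.464 m.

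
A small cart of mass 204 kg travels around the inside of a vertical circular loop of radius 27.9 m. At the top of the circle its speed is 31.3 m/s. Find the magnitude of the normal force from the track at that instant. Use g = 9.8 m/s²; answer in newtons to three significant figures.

At the top, both N and the weight mg point inward (toward the centre), so N + mg = mv²/r.
N = m(v²/r − g) = 204 × ((31.3)²/27.9 − 9.8) = 204 × (35.11 − 9.8) = 204 × 25.31 = 5164 N.

5160 N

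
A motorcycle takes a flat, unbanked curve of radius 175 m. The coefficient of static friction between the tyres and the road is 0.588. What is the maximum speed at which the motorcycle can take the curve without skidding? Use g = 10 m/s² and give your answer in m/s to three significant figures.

32.1 m/s

The only inward force on a level bend is static friction, so at the limit f_s = μ_s N = μ_s m g = m v²/r.
Mass cancels: v_max = √(μ_s g r) = √(0.588 × 10.0 × 175) = √1029 = 32.08 m/s.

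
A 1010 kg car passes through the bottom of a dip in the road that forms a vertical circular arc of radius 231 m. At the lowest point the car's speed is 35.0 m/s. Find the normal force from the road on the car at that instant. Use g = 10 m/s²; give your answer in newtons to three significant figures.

15500 N

At the lowest point, N points up (toward the centre) and the weight mg points down (away from the centre), so the net inward force is N − mg = mv²/r.
N = m(v²/r + g) = 1010 × ((35.0)²/231 + 10.0) = 1010 × (5.303 + 10.0) = 1010 × 15.30 = 15460 N.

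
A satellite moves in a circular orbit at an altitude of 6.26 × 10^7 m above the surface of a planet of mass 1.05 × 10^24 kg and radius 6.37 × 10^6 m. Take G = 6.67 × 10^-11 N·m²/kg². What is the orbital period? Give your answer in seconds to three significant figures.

r = R + h = 6.37 × 10^6 + 6.26 × 10^7 = 6.897 × 10^7 m. Gravity provides the centripetal force: G M m / r² = m v² / r ⇒ v = √(GM/r) = 1008 m/s.
T = 2πr/v = 2π × 6.897 × 10^7 / 1008 = 430000 s.

430000 s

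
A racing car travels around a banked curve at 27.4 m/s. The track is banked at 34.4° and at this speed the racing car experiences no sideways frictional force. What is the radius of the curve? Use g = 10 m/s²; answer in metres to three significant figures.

110 m

Frictionless banking: tanθ = v²/(rg), so r = v²/(g tanθ).
r = (27.4)²/(10.0 × tan 34.4°) = 750.8/(10.0 × 0.6847) = 750.8/6.847 = 109.6 m.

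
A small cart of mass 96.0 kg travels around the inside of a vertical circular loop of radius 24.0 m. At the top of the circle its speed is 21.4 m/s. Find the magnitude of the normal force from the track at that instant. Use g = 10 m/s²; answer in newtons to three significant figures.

At the top, both N and the weight mg point inward (toward the centre), so N + mg = mv²/r.
N = m(v²/r − g) = 96.0 × ((21.4)²/24.0 − 10.0) = 96.0 × (19.08 − 10.0) = 96.0 × 9.082 = 871.8 N.

872 N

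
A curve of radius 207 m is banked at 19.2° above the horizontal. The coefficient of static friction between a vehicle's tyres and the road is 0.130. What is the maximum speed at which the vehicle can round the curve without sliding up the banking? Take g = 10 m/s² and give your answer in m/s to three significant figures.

32.2 m/s

At the maximum speed, friction acts down the slope at its limiting value f = μN. Radially (horizontal, toward centre): N sinθ + μN cosθ = mv²/r. Vertically: N cosθ − μN sinθ = mg.
Dividing: v² = r g (sinθ + μcosθ)/(cosθ − μsinθ).
sinθ + μcosθ = 0.3289 + 0.130×0.9444 = 0.4516; cosθ − μsinθ = 0.9444 − 0.130×0.3289 = 0.9016.
v² = 207 × 10.0 × 0.4516/0.9016 = 1037 m²/s², so v = 32.20 m/s.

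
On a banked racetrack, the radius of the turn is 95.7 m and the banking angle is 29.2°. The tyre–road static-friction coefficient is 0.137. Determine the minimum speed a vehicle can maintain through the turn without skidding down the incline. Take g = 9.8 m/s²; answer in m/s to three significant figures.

At the minimum speed, friction acts up the slope at its limiting value f = μN. Radially (horizontal, toward centre): N sinθ − μN cosθ = mv²/r. Vertically: N cosθ + μN sinθ = mg.
Dividing: v² = r g (sinθ − μcosθ)/(cosθ + μsinθ).
sinθ − μcosθ = 0.4879 − 0.137×0.8729 = 0.3683; cosθ + μsinθ = 0.8729 + 0.137×0.4879 = 0.9398.
v² = 95.7 × 9.8 × 0.3683/0.9398 = 367.5 m²/s², so v = 19.17 m/s.

19.2 m/s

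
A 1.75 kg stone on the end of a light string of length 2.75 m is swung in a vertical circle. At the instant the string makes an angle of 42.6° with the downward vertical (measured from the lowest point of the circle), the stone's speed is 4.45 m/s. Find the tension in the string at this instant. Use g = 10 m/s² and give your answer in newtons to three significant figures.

Take the radial direction toward the centre of the circle as positive. The component of the weight along the string toward the centre is −mg cos φ (φ measured from the bottom), so Newton's second law along the string gives T − mg cos φ = m v²/r.
cos 42.6° = 0.7361, so T = m(v²/r + g cos φ) = 1.75 × ((4.45)²/2.75 + 10.0 × 0.7361) = 1.75 × (7.201 + (7.361)) = 1.75 × 14.56 = 25.48 N.

25.5 N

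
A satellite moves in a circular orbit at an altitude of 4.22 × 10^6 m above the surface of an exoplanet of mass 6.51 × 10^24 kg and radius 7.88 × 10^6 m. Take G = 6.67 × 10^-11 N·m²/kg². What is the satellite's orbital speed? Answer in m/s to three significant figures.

Orbital radius r = R + h = 7.88 × 10^6 + 4.22 × 10^6 = 1.210 × 10^7 m.
Gravity supplies the centripetal force: G M m / r² = m v² / r, so v = √(GM/r).
v = √(6.67 × 10^-11 × 6.51 × 10^24 / 1.210 × 10^7) = √(3.589 × 10^7) = 5990 m/s.

5990 m/s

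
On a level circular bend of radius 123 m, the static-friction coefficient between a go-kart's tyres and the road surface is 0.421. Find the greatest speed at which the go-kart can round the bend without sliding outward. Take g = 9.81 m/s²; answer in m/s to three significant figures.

22.5 m/s

The only inward force on a level bend is static friction, so at the limit f_s = μ_s N = μ_s m g = m v²/r.
Mass cancels: v_max = √(μ_s g r) = √(0.421 × 9.81 × 123) = √508.0 = 22.54 m/s.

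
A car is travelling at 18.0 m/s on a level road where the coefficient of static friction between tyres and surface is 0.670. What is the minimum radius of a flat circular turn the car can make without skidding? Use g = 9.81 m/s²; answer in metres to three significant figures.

At the limit, μ_s m g = m v²/r, so r_min = v²/(μ_s g) = (18.0)²/(0.670 × 9.81) = 324.0/6.573 = 49.29 m.

49.3 m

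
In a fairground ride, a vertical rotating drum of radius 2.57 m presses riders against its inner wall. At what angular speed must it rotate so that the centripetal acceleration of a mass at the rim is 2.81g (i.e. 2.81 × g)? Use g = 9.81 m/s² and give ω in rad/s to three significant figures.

Centripetal acceleration a_c = ω²r. Setting ω²r = 2.81g:
ω = √(2.81g / r) = √(2.81 × 9.81 / 2.57) = √10.73 = 3.275 rad/s.

3.28 rad/s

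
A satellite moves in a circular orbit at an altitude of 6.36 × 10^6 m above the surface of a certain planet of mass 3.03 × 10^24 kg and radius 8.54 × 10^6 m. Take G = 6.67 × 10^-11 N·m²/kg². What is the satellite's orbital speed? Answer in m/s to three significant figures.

Orbital radius r = R + h = 8.54 × 10^6 + 6.36 × 10^6 = 1.490 × 10^7 m.
Gravity supplies the centripetal force: G M m / r² = m v² / r, so v = √(GM/r).
v = √(6.67 × 10^-11 × 3.03 × 10^24 / 1.490 × 10^7) = √(1.356 × 10^7) = 3683 m/s.

3680 m/s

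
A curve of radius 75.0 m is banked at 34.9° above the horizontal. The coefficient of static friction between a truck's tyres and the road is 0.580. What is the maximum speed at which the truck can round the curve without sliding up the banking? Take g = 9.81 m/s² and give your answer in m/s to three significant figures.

39.7 m/s

At the maximum speed, friction acts down the slope at its limiting value f = μN. Radially (horizontal, toward centre): N sinθ + μN cosθ = mv²/r. Vertically: N cosθ − μN sinθ = mg.
Dividing: v² = r g (sinθ + μcosθ)/(cosθ − μsinθ).
sinθ + μcosθ = 0.5721 + 0.580×0.8202 = 1.048; cosθ − μsinθ = 0.8202 − 0.580×0.5721 = 0.4883.
v² = 75.0 × 9.81 × 1.048/0.4883 = 1579 m²/s², so v = 39.73 m/s.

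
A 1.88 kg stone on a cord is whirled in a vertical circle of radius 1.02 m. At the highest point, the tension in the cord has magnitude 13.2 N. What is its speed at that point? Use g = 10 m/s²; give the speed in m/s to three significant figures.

4.17 m/s

At the top, T + mg = mv²/r, so v = √(r(T/m + g)) = √(1.02 × (13.2/1.88 + 10.0)) = √(1.02 × 17.02) = √17.36 = 4.167 m/s.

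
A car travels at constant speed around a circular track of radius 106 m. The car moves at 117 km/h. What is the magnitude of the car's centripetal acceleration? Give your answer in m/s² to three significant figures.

v = 117 km/h = 117/3.6 = 32.50 m/s.
a_c = v²/r = (32.50)²/106 = 1056/106 = 9.965 m/s².

9.96 m/s²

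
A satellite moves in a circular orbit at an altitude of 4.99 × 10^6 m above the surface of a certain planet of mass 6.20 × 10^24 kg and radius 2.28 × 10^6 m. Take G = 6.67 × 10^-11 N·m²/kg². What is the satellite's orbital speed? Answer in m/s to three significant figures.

7540 m/s

Orbital radius r = R + h = 2.28 × 10^6 + 4.99 × 10^6 = 7.270 × 10^6 m.
Gravity supplies the centripetal force: G M m / r² = m v² / r, so v = √(GM/r).
v = √(6.67 × 10^-11 × 6.20 × 10^24 / 7.270 × 10^6) = √(5.688 × 10^7) = 7542 m/s.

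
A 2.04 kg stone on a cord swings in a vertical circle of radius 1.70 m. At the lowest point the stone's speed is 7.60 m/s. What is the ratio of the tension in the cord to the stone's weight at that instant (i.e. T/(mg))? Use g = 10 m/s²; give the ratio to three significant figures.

At the bottom, T − mg = mv²/r, so T = m(v²/r + g) and T/(mg) = v²/(rg) + 1 = (7.60)²/(1.70 × 10.0) + 1 = 3.398 + 1 = 4.398.

4.40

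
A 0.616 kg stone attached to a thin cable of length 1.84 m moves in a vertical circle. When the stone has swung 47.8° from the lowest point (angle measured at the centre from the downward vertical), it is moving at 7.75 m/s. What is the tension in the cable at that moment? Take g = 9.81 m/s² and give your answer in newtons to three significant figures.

24.2 N

Take the radial direction toward the centre of the circle as positive. The component of the weight along the string toward the centre is −mg cos φ (φ measured from the bottom), so Newton's second law along the string gives T − mg cos φ = m v²/r.
cos 47.8° = 0.6717, so T = m(v²/r + g cos φ) = 0.616 × ((7.75)²/1.84 + 9.81 × 0.6717) = 0.616 × (32.64 + (6.590)) = 0.616 × 39.23 = 24.17 N.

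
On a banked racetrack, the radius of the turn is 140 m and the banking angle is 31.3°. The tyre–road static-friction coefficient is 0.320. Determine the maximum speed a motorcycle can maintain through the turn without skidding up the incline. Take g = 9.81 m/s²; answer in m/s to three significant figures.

39.8 m/s

At the maximum speed, friction acts down the slope at its limiting value f = μN. Radially (horizontal, toward centre): N sinθ + μN cosθ = mv²/r. Vertically: N cosθ − μN sinθ = mg.
Dividing: v² = r g (sinθ + μcosθ)/(cosθ − μsinθ).
sinθ + μcosθ = 0.5195 + 0.320×0.8545 = 0.7929; cosθ − μsinθ = 0.8545 − 0.320×0.5195 = 0.6882.
v² = 140 × 9.81 × 0.7929/0.6882 = 1582 m²/s², so v = 39.78 m/s.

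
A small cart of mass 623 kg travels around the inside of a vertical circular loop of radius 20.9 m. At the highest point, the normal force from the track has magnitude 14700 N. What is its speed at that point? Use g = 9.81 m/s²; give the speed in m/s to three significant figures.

26.4 m/s

At the top, N + mg = mv²/r, so v = √(r(N/m + g)) = √(20.9 × (14700/623 + 9.81)) = √(20.9 × 33.41) = √698.2 = 26.42 m/s.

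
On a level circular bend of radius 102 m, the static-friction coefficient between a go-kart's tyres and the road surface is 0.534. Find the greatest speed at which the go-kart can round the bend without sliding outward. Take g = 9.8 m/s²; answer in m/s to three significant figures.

23.1 m/s

The only inward force on a level bend is static friction, so at the limit f_s = μ_s N = μ_s m g = m v²/r.
Mass cancels: v_max = √(μ_s g r) = √(0.534 × 9.8 × 102) = √533.8 = 23.10 m/s.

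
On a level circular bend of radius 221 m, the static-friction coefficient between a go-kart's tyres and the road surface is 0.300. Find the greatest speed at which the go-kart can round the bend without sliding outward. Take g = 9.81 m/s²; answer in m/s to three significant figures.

Friction provides the centripetal force on a flat curve. At maximum speed it is at its limiting value: μ_s m g = m v²/r.
Mass cancels: v_max = √(μ_s g r) = √(0.300 × 9.81 × 221) = √650.4 = 25.50 m/s.

25.5 m/s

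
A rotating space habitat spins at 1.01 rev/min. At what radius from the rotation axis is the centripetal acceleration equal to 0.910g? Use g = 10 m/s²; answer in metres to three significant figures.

ω = 1.01 rev/min × 2π/60 = 0.1058 rad/s.
a_c = ω²r = 0.910g ⇒ r = 0.910 × 10.0 / (0.1058)² = 9.100/0.01119 = 813.5 m.

813 m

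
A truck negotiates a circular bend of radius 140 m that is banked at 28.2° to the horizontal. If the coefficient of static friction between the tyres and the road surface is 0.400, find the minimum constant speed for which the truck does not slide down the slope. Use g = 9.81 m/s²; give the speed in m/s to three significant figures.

12.4 m/s

At the minimum speed, friction acts up the slope at its limiting value f = μN. Radially (horizontal, toward centre): N sinθ − μN cosθ = mv²/r. Vertically: N cosθ + μN sinθ = mg.
Dividing: v² = r g (sinθ − μcosθ)/(cosθ + μsinθ).
sinθ − μcosθ = 0.4726 − 0.400×0.8813 = 0.1200; cosθ + μsinθ = 0.8813 + 0.400×0.4726 = 1.070.
v² = 140 × 9.81 × 0.1200/1.070 = 154.0 m²/s², so v = 12.41 m/s.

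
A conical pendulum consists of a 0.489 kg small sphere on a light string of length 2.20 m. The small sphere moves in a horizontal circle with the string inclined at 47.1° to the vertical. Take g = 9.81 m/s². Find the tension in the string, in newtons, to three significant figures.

Vertically the bob has no acceleration, so T cosθ = mg.
T = mg/cosθ = 0.489 × 9.81 / cos 47.1° = 4.797/0.6807 = 7.047 N.

7.05 N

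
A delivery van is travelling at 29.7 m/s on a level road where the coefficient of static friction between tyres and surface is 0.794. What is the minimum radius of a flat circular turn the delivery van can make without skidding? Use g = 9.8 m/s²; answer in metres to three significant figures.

113 m

At the limit, μ_s m g = m v²/r, so r_min = v²/(μ_s g) = (29.7)²/(0.794 × 9.8) = 882.1/7.781 = 113.4 m.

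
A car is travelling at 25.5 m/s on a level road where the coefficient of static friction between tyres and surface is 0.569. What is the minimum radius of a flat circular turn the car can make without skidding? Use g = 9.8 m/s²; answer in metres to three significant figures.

117 m

At the limit, μ_s m g = m v²/r, so r_min = v²/(μ_s g) = (25.5)²/(0.569 × 9.8) = 650.2/5.576 = 116.6 m.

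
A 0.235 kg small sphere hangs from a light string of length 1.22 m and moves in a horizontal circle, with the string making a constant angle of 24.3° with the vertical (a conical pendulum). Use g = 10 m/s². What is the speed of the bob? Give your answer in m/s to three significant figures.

1.51 m/s

The radius of the circle is r = L sinθ = 1.22 × sin 24.3° = 0.5020 m.
Horizontally T sinθ = mv²/r and vertically T cosθ = mg, so tanθ = v²/(rg).
v = √(r g tanθ) = √(0.5020 × 10.0 × 0.4515) = √2.267 = 1.506 m/s.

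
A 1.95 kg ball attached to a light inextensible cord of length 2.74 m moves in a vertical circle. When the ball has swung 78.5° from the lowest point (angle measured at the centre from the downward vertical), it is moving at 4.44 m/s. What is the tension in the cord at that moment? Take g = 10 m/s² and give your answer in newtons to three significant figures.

17.9 N

Take the radial direction toward the centre of the circle as positive. The component of the weight along the string toward the centre is −mg cos φ (φ measured from the bottom), so Newton's second law along the string gives T − mg cos φ = m v²/r.
cos 78.5° = 0.1994, so T = m(v²/r + g cos φ) = 1.95 × ((4.44)²/2.74 + 10.0 × 0.1994) = 1.95 × (7.195 + (1.994)) = 1.95 × 9.188 = 17.92 N.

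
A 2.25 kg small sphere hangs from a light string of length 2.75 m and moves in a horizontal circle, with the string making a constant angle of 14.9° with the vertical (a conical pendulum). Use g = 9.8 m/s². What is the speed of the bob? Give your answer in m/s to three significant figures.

The radius of the circle is r = L sinθ = 2.75 × sin 14.9° = 0.7071 m.
Horizontally T sinθ = mv²/r and vertically T cosθ = mg, so tanθ = v²/(rg).
v = √(r g tanθ) = √(0.7071 × 9.8 × 0.2661) = √1.844 = 1.358 m/s.

1.36 m/s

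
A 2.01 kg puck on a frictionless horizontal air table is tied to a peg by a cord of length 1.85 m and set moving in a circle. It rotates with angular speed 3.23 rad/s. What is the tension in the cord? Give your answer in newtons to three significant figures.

v = ωr = 3.23 × 1.85 = 5.976 m/s.
The tension is the only horizontal force, so it supplies the full centripetal force: T = m v²/r = 2.01 × (5.976)²/1.85 = 2.01 × 35.71/1.85 = 38.79 N.

38.8 N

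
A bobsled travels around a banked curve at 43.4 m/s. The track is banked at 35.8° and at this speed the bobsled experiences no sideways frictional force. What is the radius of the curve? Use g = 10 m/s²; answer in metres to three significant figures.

Frictionless banking: tanθ = v²/(rg), so r = v²/(g tanθ).
r = (43.4)²/(10.0 × tan 35.8°) = 1884/(10.0 × 0.7212) = 1884/7.212 = 261.2 m.

261 m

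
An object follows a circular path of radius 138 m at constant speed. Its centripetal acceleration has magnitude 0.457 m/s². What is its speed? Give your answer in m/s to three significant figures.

a_c = v²/r ⇒ v = √(a_c · r) = √(0.457 × 138) = √63.07 = 7.941 m/s.

7.94 m/s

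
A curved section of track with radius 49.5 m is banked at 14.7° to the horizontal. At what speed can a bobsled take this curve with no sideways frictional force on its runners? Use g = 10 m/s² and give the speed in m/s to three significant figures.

11.4 m/s

On a frictionless banked curve, N sinθ = mv²/r and N cosθ = mg, so tanθ = v²/(rg).
v = √(r g tanθ) = √(49.5 × 10.0 × tan 14.7°) = √(49.5 × 10.0 × 0.2623) = √129.9 = 11.40 m/s.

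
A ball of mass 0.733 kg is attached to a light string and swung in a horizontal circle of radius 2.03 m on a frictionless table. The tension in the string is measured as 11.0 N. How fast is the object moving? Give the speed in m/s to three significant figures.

5.52 m/s

T = m v²/r ⇒ v = √(T r / m) = √(11.0 × 2.03 / 0.733) = √30.46 = 5.519 m/s.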